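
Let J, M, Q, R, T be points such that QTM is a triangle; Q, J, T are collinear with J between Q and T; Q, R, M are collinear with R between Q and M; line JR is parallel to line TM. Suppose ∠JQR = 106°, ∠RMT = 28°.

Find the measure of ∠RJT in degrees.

∠RJT = 134°

1. ∠MQT = 106°  [J on QT, R on QM]
2. ∠QMT = 28°  [R on ray MQ]
3. ∠MTQ = 46°  [△QTM]
4. ∠QJR = 46°  [JR∥TM, corresponding at J]
5. ∠RJT = 134°  [linear pair at J on QT]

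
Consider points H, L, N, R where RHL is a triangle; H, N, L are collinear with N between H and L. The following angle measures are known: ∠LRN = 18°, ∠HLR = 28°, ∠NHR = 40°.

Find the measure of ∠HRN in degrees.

1. ∠NLR = 28°  [N on ray LH]
2. ∠LNR = 134°  [△RNL]
3. ∠HNR = 46°  [linear pair at N on HL]
4. ∠HRN = 94°  [△RHN]

∠HRN = 94°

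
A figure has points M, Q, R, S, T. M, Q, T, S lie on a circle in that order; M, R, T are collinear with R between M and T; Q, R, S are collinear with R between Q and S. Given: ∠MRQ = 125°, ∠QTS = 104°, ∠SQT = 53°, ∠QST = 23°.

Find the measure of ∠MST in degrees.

1. ∠SRT = 125°  [vertical angles at R]
2. ∠SMT = 53°  [same arc TS]
3. ∠MTS = 32°  [△TRS]
4. ∠MST = 95°  [△MTS]

∠MST = 95°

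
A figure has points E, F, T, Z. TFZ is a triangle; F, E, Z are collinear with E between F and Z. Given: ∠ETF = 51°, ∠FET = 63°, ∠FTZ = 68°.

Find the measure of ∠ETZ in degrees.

∠ETZ = 17°

1. ∠EFT = 66°  [△TFE]
2. ∠TEZ = 117°  [linear pair at E on FZ]
3. ∠TFZ = 66°  [E on ray FZ]
4. ∠FZT = 46°  [△TFZ]
5. ∠EZT = 46°  [E on ray ZF]
6. ∠ETZ = 17°  [△TEZ]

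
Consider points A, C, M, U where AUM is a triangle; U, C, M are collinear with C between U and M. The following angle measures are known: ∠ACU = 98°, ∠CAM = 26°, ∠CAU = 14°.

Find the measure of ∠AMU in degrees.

1. ∠ACM = 82°  [linear pair at C on UM]
2. ∠AMC = 72°  [△ACM]
3. ∠AMU = 72°  [C on ray MU]

∠AMU = 72°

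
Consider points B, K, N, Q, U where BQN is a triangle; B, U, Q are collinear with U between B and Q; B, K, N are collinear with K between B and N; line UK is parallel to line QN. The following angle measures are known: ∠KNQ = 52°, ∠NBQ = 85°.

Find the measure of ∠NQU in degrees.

1. ∠BNQ = 52°  [K on ray NB]
2. ∠BQN = 43°  [△BQN]
3. ∠NQU = 43°  [U on ray QB]

∠NQU = 43°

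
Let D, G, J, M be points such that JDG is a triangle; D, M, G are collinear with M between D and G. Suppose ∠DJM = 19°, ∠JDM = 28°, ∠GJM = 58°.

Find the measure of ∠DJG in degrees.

1. ∠DMJ = 133°  [△JDM]
2. ∠GDJ = 28°  [M on ray DG]
3. ∠GMJ = 47°  [linear pair at M on DG]
4. ∠JGM = 75°  [△JMG]
5. ∠DGJ = 75°  [M on ray GD]
6. ∠DJG = 77°  [△JDG]

∠DJG = 77°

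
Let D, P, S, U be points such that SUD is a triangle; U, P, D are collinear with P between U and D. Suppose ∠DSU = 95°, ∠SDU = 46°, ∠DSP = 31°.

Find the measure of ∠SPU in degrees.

1. ∠PDS = 46°  [P on ray DU]
2. ∠DPS = 103°  [△SPD]
3. ∠SPU = 77°  [linear pair at P on UD]

∠SPU = 77°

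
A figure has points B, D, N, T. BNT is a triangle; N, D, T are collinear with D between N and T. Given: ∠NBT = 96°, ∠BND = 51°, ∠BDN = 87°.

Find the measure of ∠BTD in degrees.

∠BTD = 33°

1. ∠BNT = 51°  [D on ray NT]
2. ∠BTN = 33°  [△BNT]
3. ∠BTD = 33°  [D on ray TN]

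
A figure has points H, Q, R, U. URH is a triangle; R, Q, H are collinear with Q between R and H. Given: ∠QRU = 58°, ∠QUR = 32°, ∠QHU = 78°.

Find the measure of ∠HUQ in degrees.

∠HUQ = 12°

1. ∠RQU = 90°  [△URQ]
2. ∠HQU = 90°  [linear pair at Q on RH]
3. ∠HUQ = 12°  [△UQH]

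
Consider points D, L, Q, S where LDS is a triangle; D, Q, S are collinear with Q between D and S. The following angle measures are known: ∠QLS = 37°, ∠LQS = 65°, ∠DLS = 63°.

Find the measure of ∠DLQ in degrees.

1. ∠LSQ = 78°  [△LQS]
2. ∠DQL = 115°  [linear pair at Q on DS]
3. ∠DSL = 78°  [Q on ray SD]
4. ∠LDS = 39°  [△LDS]
5. ∠LDQ = 39°  [Q on ray DS]
6. ∠DLQ = 26°  [△LDQ]

∠DLQ = 26°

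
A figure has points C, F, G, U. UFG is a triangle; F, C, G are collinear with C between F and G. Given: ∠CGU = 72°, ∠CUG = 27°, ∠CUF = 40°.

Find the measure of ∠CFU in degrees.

1. ∠GCU = 81°  [△UCG]
2. ∠FCU = 99°  [linear pair at C on FG]
3. ∠CFU = 41°  [△UFC]

∠CFU = 41°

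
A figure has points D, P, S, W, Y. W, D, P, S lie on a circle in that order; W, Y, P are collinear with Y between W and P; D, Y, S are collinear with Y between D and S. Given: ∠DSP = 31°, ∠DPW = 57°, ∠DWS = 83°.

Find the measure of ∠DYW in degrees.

1. ∠DWP = 31°  [same arc DP]
2. ∠DSW = 57°  [same arc WD]
3. ∠SDW = 40°  [△WDS]
4. ∠DYW = 109°  [△WYD]

∠DYW = 109°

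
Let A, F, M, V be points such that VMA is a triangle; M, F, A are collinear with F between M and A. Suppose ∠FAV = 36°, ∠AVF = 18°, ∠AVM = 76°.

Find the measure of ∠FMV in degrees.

∠FMV = 68°

1. ∠MAV = 36°  [F on ray AM]
2. ∠AMV = 68°  [△VMA]
3. ∠FMV = 68°  [F on ray MA]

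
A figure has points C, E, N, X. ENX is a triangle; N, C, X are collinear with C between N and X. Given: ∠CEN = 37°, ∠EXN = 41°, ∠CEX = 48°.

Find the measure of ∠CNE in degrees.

∠CNE = 54°

1. ∠CXE = 41°  [C on ray XN]
2. ∠ECX = 91°  [△ECX]
3. ∠ECN = 89°  [linear pair at C on NX]
4. ∠CNE = 54°  [△ENC]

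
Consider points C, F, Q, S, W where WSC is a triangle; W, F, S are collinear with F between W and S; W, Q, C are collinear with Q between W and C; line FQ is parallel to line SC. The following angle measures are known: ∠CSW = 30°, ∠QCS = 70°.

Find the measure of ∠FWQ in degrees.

∠FWQ = 80°

1. ∠SCW = 70°  [Q on ray CW]
2. ∠CWS = 80°  [△WSC]
3. ∠FWQ = 80°  [F on WS, Q on WC]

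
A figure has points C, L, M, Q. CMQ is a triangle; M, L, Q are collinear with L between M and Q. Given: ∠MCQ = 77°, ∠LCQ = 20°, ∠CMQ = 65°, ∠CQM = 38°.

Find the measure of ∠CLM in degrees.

∠CLM = 58°

1. ∠CQL = 38°  [L on ray QM]
2. ∠CLQ = 122°  [△CLQ]
3. ∠CLM = 58°  [linear pair at L on MQ]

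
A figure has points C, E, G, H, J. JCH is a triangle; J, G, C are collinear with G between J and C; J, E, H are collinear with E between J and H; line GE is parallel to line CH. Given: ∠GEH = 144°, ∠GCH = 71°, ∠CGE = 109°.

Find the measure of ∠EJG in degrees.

∠EJG = 73°

1. ∠GEJ = 36°  [linear pair at E on JH]
2. ∠EGJ = 71°  [linear pair at G on JC]
3. ∠EJG = 73°  [△JGE]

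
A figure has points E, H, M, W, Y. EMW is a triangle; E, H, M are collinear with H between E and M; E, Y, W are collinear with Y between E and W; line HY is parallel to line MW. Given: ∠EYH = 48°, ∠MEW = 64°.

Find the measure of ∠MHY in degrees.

∠MHY = 112°

1. ∠EWM = 48°  [HY∥MW, corresponding at Y]
2. ∠EMW = 68°  [△EMW]
3. ∠EHY = 68°  [HY∥MW, corresponding at H]
4. ∠MHY = 112°  [linear pair at H on EM]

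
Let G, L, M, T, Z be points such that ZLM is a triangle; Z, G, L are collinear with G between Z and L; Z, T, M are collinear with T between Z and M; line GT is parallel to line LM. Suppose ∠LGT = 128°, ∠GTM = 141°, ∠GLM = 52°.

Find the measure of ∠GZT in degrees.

1. ∠TGZ = 52°  [linear pair at G on ZL]
2. ∠GTZ = 39°  [linear pair at T on ZM]
3. ∠GZT = 89°  [△ZGT]

∠GZT = 89°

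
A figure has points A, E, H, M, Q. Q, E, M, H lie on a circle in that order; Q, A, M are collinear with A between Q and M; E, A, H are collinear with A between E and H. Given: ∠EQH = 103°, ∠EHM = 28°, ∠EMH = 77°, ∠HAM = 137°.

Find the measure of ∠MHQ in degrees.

∠MHQ = 90°

1. ∠HEM = 75°  [△EMH]
2. ∠HMQ = 15°  [△MAH]
3. ∠HQM = 75°  [same arc MH]
4. ∠MHQ = 90°  [△QMH]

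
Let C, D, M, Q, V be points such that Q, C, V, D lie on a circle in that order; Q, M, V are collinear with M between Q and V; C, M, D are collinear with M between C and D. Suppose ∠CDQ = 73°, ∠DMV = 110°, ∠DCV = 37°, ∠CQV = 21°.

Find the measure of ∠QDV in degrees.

1. ∠CVQ = 73°  [same arc QC]
2. ∠QCV = 86°  [△QCV]
3. ∠QDV = 94°  [cyclic QCVD, opposite ∠C+∠D]

∠QDV = 94°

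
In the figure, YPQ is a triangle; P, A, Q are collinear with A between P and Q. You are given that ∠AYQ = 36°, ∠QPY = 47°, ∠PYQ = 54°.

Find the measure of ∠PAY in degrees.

1. ∠PQY = 79°  [△YPQ]
2. ∠AQY = 79°  [A on ray QP]
3. ∠QAY = 65°  [△YAQ]
4. ∠PAY = 115°  [linear pair at A on PQ]

∠PAY = 115°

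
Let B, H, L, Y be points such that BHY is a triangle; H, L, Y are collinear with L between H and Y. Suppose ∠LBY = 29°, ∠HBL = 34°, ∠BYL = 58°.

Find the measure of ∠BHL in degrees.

1. ∠BLY = 93°  [△BLY]
2. ∠BLH = 87°  [linear pair at L on HY]
3. ∠BHL = 59°  [△BHL]

∠BHL = 59°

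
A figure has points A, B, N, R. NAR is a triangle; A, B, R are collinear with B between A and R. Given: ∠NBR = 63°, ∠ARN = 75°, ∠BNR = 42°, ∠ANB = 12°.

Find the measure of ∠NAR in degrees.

∠NAR = 51°

1. ∠ABN = 117°  [linear pair at B on AR]
2. ∠BAN = 51°  [△NAB]
3. ∠NAR = 51°  [B on ray AR]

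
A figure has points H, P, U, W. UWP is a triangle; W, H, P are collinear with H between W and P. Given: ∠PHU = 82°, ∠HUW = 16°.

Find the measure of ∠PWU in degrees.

1. ∠UHW = 98°  [linear pair at H on WP]
2. ∠HWU = 66°  [△UWH]
3. ∠PWU = 66°  [H on ray WP]

∠PWU = 66°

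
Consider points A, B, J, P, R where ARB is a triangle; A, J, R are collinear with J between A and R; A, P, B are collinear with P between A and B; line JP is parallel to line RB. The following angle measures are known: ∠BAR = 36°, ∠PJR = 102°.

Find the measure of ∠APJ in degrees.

∠APJ = 66°

1. ∠JAP = 36°  [J on AR, P on AB]
2. ∠AJP = 78°  [linear pair at J on AR]
3. ∠APJ = 66°  [△AJP]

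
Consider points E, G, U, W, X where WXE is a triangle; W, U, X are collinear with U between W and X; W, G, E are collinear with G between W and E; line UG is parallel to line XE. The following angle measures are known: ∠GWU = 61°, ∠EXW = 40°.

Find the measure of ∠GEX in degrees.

∠GEX = 79°

1. ∠EWX = 61°  [U on WX, G on WE]
2. ∠WEX = 79°  [△WXE]
3. ∠GEX = 79°  [G on ray EW]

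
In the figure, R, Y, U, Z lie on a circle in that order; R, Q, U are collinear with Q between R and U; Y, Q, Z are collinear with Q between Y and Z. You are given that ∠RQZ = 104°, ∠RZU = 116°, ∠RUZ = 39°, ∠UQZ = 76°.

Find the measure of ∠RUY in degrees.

∠RUY = 51°

1. ∠UQY = 104°  [vertical angles at Q]
2. ∠URZ = 25°  [△RUZ]
3. ∠UYZ = 25°  [same arc UZ]
4. ∠RUY = 51°  [△YQU]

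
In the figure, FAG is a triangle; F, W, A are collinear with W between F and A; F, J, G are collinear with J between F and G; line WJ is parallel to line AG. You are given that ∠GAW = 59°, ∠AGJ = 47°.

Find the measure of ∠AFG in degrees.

∠AFG = 74°

1. ∠FAG = 59°  [W on ray AF]
2. ∠AGF = 47°  [J on ray GF]
3. ∠AFG = 74°  [△FAG]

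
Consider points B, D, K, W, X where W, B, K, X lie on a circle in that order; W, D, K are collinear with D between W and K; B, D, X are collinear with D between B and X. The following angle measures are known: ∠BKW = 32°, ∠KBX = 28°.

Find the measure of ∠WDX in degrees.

∠WDX = 120°

1. ∠BXW = 32°  [same arc WB]
2. ∠KWX = 28°  [same arc KX]
3. ∠WDX = 120°  [△WDX]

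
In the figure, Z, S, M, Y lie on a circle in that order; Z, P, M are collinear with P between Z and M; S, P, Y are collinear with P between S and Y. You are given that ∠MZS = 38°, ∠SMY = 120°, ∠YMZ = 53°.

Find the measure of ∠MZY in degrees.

1. ∠MYS = 38°  [same arc SM]
2. ∠MSY = 22°  [△SMY]
3. ∠MZY = 22°  [same arc MY]

∠MZY = 22°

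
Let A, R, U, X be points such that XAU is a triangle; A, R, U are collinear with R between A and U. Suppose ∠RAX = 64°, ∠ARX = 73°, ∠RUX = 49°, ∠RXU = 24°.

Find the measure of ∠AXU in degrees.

∠AXU = 67°

1. ∠UAX = 64°  [R on ray AU]
2. ∠AUX = 49°  [R on ray UA]
3. ∠AXU = 67°  [△XAU]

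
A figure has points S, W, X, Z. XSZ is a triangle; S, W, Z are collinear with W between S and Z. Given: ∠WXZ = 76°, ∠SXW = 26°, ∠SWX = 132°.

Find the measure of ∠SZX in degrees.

∠SZX = 56°

1. ∠XWZ = 48°  [linear pair at W on SZ]
2. ∠WZX = 56°  [△XWZ]
3. ∠SZX = 56°  [W on ray ZS]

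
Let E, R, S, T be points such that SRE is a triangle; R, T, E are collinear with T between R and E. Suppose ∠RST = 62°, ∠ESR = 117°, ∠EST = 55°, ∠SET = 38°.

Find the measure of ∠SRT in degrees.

∠SRT = 25°

1. ∠ETS = 87°  [△STE]
2. ∠RTS = 93°  [linear pair at T on RE]
3. ∠SRT = 25°  [△SRT]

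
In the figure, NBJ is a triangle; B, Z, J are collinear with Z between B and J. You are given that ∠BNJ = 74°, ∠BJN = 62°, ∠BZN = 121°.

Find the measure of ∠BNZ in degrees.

∠BNZ = 15°

1. ∠JBN = 44°  [△NBJ]
2. ∠NBZ = 44°  [Z on ray BJ]
3. ∠BNZ = 15°  [△NBZ]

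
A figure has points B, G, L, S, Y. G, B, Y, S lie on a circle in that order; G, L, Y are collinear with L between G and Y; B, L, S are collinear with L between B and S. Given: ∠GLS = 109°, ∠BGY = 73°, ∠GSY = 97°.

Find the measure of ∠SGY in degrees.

1. ∠SLY = 71°  [linear pair at L on GY]
2. ∠BSY = 73°  [same arc BY]
3. ∠GYS = 36°  [△YLS]
4. ∠SGY = 47°  [△GYS]

∠SGY = 47°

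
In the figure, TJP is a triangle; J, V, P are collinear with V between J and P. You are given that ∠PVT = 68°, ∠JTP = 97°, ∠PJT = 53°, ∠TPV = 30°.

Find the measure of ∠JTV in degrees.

1. ∠JVT = 112°  [linear pair at V on JP]
2. ∠TJV = 53°  [V on ray JP]
3. ∠JTV = 15°  [△TJV]

∠JTV = 15°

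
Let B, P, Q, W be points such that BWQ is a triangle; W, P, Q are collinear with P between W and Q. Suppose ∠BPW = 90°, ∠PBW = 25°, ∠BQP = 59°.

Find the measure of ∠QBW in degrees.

1. ∠BWP = 65°  [△BWP]
2. ∠BQW = 59°  [P on ray QW]
3. ∠BWQ = 65°  [P on ray WQ]
4. ∠QBW = 56°  [△BWQ]

∠QBW = 56°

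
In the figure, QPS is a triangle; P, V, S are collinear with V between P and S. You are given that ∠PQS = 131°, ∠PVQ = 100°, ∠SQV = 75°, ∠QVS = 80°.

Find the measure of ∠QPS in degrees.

1. ∠QSV = 25°  [△QVS]
2. ∠PSQ = 25°  [V on ray SP]
3. ∠QPS = 24°  [△QPS]

∠QPS = 24°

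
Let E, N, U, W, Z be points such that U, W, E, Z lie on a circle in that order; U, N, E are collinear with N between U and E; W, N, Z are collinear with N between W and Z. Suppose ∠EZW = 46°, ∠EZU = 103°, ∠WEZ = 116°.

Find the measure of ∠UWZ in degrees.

∠UWZ = 59°

1. ∠EUW = 46°  [same arc WE]
2. ∠EWU = 77°  [cyclic UWEZ, opposite ∠W+∠Z]
3. ∠WUZ = 64°  [cyclic UWEZ, opposite ∠U+∠E]
4. ∠UEW = 57°  [△UWE]
5. ∠UZW = 57°  [same arc UW]
6. ∠UWZ = 59°  [△UWZ]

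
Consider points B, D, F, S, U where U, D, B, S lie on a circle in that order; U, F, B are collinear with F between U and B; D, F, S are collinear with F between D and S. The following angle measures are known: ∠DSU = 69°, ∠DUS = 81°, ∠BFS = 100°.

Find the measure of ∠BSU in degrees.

1. ∠SDU = 30°  [△UDS]
2. ∠SFU = 80°  [linear pair at F on UB]
3. ∠SBU = 30°  [same arc US]
4. ∠BUS = 31°  [△UFS]
5. ∠BSU = 119°  [△UBS]

∠BSU = 119°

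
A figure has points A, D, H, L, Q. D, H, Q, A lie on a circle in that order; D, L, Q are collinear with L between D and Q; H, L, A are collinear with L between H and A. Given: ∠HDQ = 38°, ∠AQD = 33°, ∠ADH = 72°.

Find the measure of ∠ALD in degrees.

∠ALD = 71°

1. ∠HAQ = 38°  [same arc HQ]
2. ∠ALQ = 109°  [△QLA]
3. ∠ALD = 71°  [linear pair at L on DQ]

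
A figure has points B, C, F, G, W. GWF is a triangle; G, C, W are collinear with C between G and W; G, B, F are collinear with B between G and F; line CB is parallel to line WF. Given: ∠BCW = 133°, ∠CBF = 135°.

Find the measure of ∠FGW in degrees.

∠FGW = 88°

1. ∠BCG = 47°  [linear pair at C on GW]
2. ∠CBG = 45°  [linear pair at B on GF]
3. ∠BGC = 88°  [△GCB]
4. ∠FGW = 88°  [C on GW, B on GF]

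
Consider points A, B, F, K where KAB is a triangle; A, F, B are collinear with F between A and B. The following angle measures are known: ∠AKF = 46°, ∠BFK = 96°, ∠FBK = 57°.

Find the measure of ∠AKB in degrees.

1. ∠AFK = 84°  [linear pair at F on AB]
2. ∠ABK = 57°  [F on ray BA]
3. ∠FAK = 50°  [△KAF]
4. ∠BAK = 50°  [F on ray AB]
5. ∠AKB = 73°  [△KAB]

∠AKB = 73°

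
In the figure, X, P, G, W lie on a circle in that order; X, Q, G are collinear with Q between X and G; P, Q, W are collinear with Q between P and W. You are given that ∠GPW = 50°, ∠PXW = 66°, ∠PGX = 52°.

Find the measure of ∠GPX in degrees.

∠GPX = 112°

1. ∠GQP = 78°  [△PQG]
2. ∠PWX = 52°  [same arc XP]
3. ∠PQX = 102°  [linear pair at Q on XG]
4. ∠WPX = 62°  [△XPW]
5. ∠GXP = 16°  [△XQP]
6. ∠GPX = 112°  [△XPG]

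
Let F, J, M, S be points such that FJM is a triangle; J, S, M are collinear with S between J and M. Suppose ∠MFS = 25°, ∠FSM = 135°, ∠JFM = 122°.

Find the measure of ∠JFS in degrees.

1. ∠FMS = 20°  [△FSM]
2. ∠FSJ = 45°  [linear pair at S on JM]
3. ∠FMJ = 20°  [S on ray MJ]
4. ∠FJM = 38°  [△FJM]
5. ∠FJS = 38°  [S on ray JM]
6. ∠JFS = 97°  [△FJS]

∠JFS = 97°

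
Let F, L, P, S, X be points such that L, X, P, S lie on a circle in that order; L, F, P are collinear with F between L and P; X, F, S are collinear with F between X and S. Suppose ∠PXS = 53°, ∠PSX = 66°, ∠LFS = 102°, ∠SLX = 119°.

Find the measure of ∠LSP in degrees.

1. ∠PLS = 53°  [same arc PS]
2. ∠PFS = 78°  [linear pair at F on LP]
3. ∠LPS = 36°  [△PFS]
4. ∠LSP = 91°  [△LPS]

∠LSP = 91°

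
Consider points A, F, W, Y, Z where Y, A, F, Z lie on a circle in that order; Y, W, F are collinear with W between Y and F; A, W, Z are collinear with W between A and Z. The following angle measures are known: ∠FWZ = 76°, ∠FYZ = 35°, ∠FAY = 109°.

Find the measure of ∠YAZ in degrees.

∠YAZ = 74°

1. ∠FZY = 71°  [cyclic YAFZ, opposite ∠A+∠Z]
2. ∠YFZ = 74°  [△YFZ]
3. ∠YAZ = 74°  [same arc YZ]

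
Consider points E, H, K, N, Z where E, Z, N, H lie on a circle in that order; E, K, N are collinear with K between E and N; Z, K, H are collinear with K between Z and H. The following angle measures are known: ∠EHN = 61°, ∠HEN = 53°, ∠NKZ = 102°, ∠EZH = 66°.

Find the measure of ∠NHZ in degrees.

1. ∠EKZ = 78°  [linear pair at K on EN]
2. ∠NEZ = 36°  [△EKZ]
3. ∠NHZ = 36°  [same arc ZN]

∠NHZ = 36°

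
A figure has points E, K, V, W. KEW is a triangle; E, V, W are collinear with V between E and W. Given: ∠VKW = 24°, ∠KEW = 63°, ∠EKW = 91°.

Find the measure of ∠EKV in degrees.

∠EKV = 67°

1. ∠EWK = 26°  [△KEW]
2. ∠KEV = 63°  [V on ray EW]
3. ∠KWV = 26°  [V on ray WE]
4. ∠KVW = 130°  [△KVW]
5. ∠EVK = 50°  [linear pair at V on EW]
6. ∠EKV = 67°  [△KEV]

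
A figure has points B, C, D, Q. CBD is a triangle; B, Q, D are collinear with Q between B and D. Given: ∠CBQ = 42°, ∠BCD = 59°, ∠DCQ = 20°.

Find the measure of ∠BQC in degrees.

∠BQC = 99°

1. ∠CBD = 42°  [Q on ray BD]
2. ∠BDC = 79°  [△CBD]
3. ∠CDQ = 79°  [Q on ray DB]
4. ∠CQD = 81°  [△CQD]
5. ∠BQC = 99°  [linear pair at Q on BD]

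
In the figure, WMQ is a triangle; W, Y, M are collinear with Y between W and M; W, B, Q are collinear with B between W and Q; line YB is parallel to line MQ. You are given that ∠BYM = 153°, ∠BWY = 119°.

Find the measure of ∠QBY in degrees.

∠QBY = 146°

1. ∠BYW = 27°  [linear pair at Y on WM]
2. ∠WBY = 34°  [△WYB]
3. ∠QBY = 146°  [linear pair at B on WQ]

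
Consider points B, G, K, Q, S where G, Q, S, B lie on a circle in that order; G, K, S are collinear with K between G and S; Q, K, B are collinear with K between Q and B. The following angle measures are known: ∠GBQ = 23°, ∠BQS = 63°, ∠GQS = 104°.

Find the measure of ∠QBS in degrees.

∠QBS = 53°

1. ∠GSQ = 23°  [same arc GQ]
2. ∠QGS = 53°  [△GQS]
3. ∠QBS = 53°  [same arc QS]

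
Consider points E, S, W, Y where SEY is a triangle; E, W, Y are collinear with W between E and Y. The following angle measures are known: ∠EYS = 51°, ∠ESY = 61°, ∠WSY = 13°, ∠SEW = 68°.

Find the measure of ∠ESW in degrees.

1. ∠SYW = 51°  [W on ray YE]
2. ∠SWY = 116°  [△SWY]
3. ∠EWS = 64°  [linear pair at W on EY]
4. ∠ESW = 48°  [△SEW]

∠ESW = 48°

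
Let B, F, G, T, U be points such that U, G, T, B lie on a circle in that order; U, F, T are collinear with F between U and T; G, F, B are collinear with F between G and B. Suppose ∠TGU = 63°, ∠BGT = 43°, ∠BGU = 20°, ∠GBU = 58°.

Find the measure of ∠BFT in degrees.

1. ∠BUT = 43°  [same arc TB]
2. ∠BFU = 79°  [△UFB]
3. ∠BFT = 101°  [linear pair at F on UT]

∠BFT = 101°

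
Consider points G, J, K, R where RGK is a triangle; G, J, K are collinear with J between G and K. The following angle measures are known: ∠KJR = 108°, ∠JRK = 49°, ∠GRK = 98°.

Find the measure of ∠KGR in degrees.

∠KGR = 59°

1. ∠JKR = 23°  [△RJK]
2. ∠GKR = 23°  [J on ray KG]
3. ∠KGR = 59°  [△RGK]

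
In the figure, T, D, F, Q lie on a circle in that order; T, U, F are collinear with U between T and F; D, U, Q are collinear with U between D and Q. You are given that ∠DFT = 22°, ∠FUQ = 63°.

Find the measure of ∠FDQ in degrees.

1. ∠DQT = 22°  [same arc TD]
2. ∠QUT = 117°  [linear pair at U on TF]
3. ∠FTQ = 41°  [△TUQ]
4. ∠FDQ = 41°  [same arc FQ]

∠FDQ = 41°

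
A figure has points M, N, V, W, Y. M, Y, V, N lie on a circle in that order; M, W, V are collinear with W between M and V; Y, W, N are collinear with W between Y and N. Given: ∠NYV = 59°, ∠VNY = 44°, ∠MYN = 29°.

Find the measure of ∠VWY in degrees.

∠VWY = 73°

1. ∠VMY = 44°  [same arc YV]
2. ∠MWY = 107°  [△MWY]
3. ∠VWY = 73°  [linear pair at W on MV]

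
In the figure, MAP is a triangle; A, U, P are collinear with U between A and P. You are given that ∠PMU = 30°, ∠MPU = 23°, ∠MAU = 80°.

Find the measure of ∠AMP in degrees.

∠AMP = 77°

1. ∠APM = 23°  [U on ray PA]
2. ∠MAP = 80°  [U on ray AP]
3. ∠AMP = 77°  [△MAP]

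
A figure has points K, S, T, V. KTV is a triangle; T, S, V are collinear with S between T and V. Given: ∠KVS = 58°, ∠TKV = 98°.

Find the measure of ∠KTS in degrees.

∠KTS = 24°

1. ∠KVT = 58°  [S on ray VT]
2. ∠KTV = 24°  [△KTV]
3. ∠KTS = 24°  [S on ray TV]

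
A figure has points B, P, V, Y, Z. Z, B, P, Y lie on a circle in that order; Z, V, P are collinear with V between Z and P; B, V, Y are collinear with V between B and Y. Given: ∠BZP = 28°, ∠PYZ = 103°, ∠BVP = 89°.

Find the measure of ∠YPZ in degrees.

∠YPZ = 61°

1. ∠BYP = 28°  [same arc BP]
2. ∠YVZ = 89°  [vertical angles at V]
3. ∠PVY = 91°  [linear pair at V on ZP]
4. ∠YPZ = 61°  [△PVY]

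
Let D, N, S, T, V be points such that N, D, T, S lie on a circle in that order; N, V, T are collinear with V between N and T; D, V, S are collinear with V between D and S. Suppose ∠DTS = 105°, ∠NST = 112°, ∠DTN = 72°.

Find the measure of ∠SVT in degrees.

∠SVT = 107°

1. ∠DNS = 75°  [cyclic NDTS, opposite ∠N+∠T]
2. ∠NDT = 68°  [cyclic NDTS, opposite ∠D+∠S]
3. ∠DSN = 72°  [same arc ND]
4. ∠DNT = 40°  [△NDT]
5. ∠NDS = 33°  [△NDS]
6. ∠DST = 40°  [same arc DT]
7. ∠NTS = 33°  [same arc NS]
8. ∠SVT = 107°  [△TVS]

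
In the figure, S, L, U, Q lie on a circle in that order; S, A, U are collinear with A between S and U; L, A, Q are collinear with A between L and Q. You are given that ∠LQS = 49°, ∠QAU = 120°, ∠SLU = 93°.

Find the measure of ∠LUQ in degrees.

1. ∠LUS = 49°  [same arc SL]
2. ∠LAS = 120°  [vertical angles at A]
3. ∠LSU = 38°  [△SLU]
4. ∠LAU = 60°  [linear pair at A on SU]
5. ∠LQU = 38°  [same arc LU]
6. ∠QLU = 71°  [△LAU]
7. ∠LUQ = 71°  [△LUQ]

∠LUQ = 71°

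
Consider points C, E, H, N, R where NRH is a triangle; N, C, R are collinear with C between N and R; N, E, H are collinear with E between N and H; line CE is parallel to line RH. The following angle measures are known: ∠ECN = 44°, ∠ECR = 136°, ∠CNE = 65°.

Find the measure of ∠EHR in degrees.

1. ∠CEN = 71°  [△NCE]
2. ∠CEH = 109°  [linear pair at E on NH]
3. ∠EHR = 71°  [CE∥RH, co-interior at H–E]

∠EHR = 71°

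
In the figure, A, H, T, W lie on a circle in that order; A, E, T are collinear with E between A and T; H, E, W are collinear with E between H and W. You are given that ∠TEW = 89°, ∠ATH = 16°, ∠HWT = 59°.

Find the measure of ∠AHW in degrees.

∠AHW = 32°

1. ∠AEH = 89°  [vertical angles at E]
2. ∠HAT = 59°  [same arc HT]
3. ∠AHW = 32°  [△AEH]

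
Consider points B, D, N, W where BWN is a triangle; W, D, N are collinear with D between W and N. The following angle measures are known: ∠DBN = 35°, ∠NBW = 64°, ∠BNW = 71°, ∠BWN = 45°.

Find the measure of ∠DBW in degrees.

∠DBW = 29°

1. ∠BND = 71°  [D on ray NW]
2. ∠BWD = 45°  [D on ray WN]
3. ∠BDN = 74°  [△BDN]
4. ∠BDW = 106°  [linear pair at D on WN]
5. ∠DBW = 29°  [△BWD]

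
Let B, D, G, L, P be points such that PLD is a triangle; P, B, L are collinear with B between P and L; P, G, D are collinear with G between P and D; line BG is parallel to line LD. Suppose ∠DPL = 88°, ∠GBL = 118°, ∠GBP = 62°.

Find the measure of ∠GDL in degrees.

1. ∠BPG = 88°  [B on PL, G on PD]
2. ∠BGP = 30°  [△PBG]
3. ∠BGD = 150°  [linear pair at G on PD]
4. ∠GDL = 30°  [BG∥LD, co-interior at D–G]

∠GDL = 30°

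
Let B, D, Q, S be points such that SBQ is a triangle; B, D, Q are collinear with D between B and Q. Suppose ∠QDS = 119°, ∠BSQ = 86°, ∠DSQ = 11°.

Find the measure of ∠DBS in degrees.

∠DBS = 44°

1. ∠DQS = 50°  [△SDQ]
2. ∠BQS = 50°  [D on ray QB]
3. ∠QBS = 44°  [△SBQ]
4. ∠DBS = 44°  [D on ray BQ]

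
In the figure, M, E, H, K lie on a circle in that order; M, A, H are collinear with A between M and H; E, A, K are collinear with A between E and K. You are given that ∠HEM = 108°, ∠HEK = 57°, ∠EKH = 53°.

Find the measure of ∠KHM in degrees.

1. ∠HKM = 72°  [cyclic MEHK, opposite ∠E+∠K]
2. ∠HMK = 57°  [same arc HK]
3. ∠KHM = 51°  [△MHK]

∠KHM = 51°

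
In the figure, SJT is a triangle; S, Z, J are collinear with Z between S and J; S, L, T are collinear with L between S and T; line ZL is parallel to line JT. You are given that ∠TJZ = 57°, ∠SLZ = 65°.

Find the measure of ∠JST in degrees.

1. ∠SJT = 57°  [Z on ray JS]
2. ∠JTS = 65°  [ZL∥JT, corresponding at L]
3. ∠JST = 58°  [△SJT]

∠JST = 58°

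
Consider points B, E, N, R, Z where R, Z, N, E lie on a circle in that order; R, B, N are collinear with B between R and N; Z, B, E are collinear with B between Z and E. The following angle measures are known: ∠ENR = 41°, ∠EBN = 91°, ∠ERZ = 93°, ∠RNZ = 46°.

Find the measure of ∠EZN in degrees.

1. ∠NEZ = 48°  [△NBE]
2. ∠ENZ = 87°  [cyclic RZNE, opposite ∠R+∠N]
3. ∠EZN = 45°  [△ZNE]

∠EZN = 45°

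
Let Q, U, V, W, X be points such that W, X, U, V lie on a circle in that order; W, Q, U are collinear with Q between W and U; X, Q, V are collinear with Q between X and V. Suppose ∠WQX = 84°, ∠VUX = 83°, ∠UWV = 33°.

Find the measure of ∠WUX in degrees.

1. ∠UQX = 96°  [linear pair at Q on WU]
2. ∠UXV = 33°  [same arc UV]
3. ∠WUX = 51°  [△XQU]

∠WUX = 51°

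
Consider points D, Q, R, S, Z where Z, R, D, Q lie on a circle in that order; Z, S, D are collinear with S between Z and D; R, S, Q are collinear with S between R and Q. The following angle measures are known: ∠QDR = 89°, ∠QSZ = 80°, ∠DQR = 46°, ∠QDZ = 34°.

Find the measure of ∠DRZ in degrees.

1. ∠DRQ = 45°  [△RDQ]
2. ∠DSR = 80°  [vertical angles at S]
3. ∠DZR = 46°  [same arc RD]
4. ∠RDZ = 55°  [△RSD]
5. ∠DRZ = 79°  [△ZRD]

∠DRZ = 79°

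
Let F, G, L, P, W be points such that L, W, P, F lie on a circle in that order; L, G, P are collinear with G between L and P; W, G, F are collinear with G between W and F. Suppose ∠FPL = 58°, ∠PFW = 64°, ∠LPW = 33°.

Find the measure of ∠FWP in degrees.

∠FWP = 25°

1. ∠FGP = 58°  [△PGF]
2. ∠LFW = 33°  [same arc LW]
3. ∠FGL = 122°  [linear pair at G on LP]
4. ∠FLP = 25°  [△LGF]
5. ∠FWP = 25°  [same arc PF]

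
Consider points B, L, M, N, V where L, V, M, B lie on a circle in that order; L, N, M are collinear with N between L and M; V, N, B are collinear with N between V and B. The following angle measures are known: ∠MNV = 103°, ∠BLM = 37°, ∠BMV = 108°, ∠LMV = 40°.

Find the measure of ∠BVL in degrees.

1. ∠BNL = 103°  [vertical angles at N]
2. ∠LBV = 40°  [△LNB]
3. ∠BLV = 72°  [cyclic LVMB, opposite ∠L+∠M]
4. ∠BVL = 68°  [△LVB]

∠BVL = 68°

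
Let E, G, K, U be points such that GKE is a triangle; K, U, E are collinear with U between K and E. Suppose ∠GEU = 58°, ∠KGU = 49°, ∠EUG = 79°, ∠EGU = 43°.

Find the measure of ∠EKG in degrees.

∠EKG = 30°

1. ∠GUK = 101°  [linear pair at U on KE]
2. ∠GKU = 30°  [△GKU]
3. ∠EKG = 30°  [U on ray KE]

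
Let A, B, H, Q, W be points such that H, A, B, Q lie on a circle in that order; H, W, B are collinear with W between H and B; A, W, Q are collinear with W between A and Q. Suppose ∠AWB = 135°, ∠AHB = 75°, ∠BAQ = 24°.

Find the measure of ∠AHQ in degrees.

1. ∠HWQ = 135°  [vertical angles at W]
2. ∠AWH = 45°  [linear pair at W on HB]
3. ∠HAQ = 60°  [△HWA]
4. ∠BHQ = 24°  [same arc BQ]
5. ∠AQH = 21°  [△HWQ]
6. ∠AHQ = 99°  [△HAQ]

∠AHQ = 99°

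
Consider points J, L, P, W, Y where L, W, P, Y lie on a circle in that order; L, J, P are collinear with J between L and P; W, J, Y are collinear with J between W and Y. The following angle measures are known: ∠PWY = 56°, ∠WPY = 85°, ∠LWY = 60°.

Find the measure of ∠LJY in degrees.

∠LJY = 99°

1. ∠PLY = 56°  [same arc PY]
2. ∠WLY = 95°  [cyclic LWPY, opposite ∠L+∠P]
3. ∠LYW = 25°  [△LWY]
4. ∠LJY = 99°  [△LJY]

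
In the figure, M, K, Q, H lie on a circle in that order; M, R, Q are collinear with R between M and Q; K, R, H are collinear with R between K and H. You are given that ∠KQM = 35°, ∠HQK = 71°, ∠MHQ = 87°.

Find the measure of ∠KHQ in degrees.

∠KHQ = 52°

1. ∠MKQ = 93°  [cyclic MKQH, opposite ∠K+∠H]
2. ∠KMQ = 52°  [△MKQ]
3. ∠KHQ = 52°  [same arc KQ]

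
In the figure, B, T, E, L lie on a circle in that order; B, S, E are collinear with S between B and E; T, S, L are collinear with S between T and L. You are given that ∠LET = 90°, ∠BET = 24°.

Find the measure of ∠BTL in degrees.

1. ∠LBT = 90°  [cyclic BTEL, opposite ∠B+∠E]
2. ∠BLT = 24°  [same arc BT]
3. ∠BTL = 66°  [△BTL]

∠BTL = 66°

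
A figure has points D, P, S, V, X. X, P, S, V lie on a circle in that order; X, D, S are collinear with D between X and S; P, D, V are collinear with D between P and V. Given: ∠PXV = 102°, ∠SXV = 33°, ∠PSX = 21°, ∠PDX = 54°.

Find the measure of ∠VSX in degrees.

∠VSX = 57°

1. ∠PSV = 78°  [cyclic XPSV, opposite ∠X+∠S]
2. ∠SPV = 33°  [same arc SV]
3. ∠SDV = 54°  [vertical angles at D]
4. ∠PVS = 69°  [△PSV]
5. ∠VSX = 57°  [△SDV]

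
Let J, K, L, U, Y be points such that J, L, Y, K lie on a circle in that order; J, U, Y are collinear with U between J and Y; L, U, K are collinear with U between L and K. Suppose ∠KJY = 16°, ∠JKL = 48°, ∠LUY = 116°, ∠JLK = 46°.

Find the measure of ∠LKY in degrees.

∠LKY = 70°

1. ∠JUK = 116°  [△JUK]
2. ∠JYK = 46°  [same arc JK]
3. ∠KUY = 64°  [linear pair at U on JY]
4. ∠LKY = 70°  [△YUK]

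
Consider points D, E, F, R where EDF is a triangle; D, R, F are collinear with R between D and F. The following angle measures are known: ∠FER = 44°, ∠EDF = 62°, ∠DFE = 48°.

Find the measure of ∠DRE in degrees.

1. ∠EFR = 48°  [R on ray FD]
2. ∠ERF = 88°  [△ERF]
3. ∠DRE = 92°  [linear pair at R on DF]

∠DRE = 92°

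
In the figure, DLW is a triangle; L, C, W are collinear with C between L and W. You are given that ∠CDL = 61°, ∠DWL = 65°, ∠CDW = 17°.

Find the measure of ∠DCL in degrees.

1. ∠CWD = 65°  [C on ray WL]
2. ∠DCW = 98°  [△DCW]
3. ∠DCL = 82°  [linear pair at C on LW]

∠DCL = 82°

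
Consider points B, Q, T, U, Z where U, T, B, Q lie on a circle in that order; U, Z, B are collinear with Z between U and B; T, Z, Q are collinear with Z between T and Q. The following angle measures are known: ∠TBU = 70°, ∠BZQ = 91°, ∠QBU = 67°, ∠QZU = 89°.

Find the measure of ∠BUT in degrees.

1. ∠TZU = 91°  [vertical angles at Z]
2. ∠QTU = 67°  [same arc UQ]
3. ∠BUT = 22°  [△UZT]

∠BUT = 22°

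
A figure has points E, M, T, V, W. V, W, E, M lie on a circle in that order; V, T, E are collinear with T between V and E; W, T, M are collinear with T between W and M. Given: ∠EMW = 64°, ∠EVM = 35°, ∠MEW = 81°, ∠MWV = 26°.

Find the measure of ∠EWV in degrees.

∠EWV = 61°

1. ∠MEV = 26°  [same arc VM]
2. ∠EMV = 119°  [△VEM]
3. ∠EWV = 61°  [cyclic VWEM, opposite ∠W+∠M]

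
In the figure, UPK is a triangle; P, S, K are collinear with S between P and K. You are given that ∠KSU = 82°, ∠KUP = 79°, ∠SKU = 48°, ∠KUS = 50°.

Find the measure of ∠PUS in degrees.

1. ∠PSU = 98°  [linear pair at S on PK]
2. ∠PKU = 48°  [S on ray KP]
3. ∠KPU = 53°  [△UPK]
4. ∠SPU = 53°  [S on ray PK]
5. ∠PUS = 29°  [△UPS]

∠PUS = 29°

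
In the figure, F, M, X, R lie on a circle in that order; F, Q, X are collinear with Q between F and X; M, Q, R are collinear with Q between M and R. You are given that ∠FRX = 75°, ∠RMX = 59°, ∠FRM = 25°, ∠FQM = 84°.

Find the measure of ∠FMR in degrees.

1. ∠FMX = 105°  [cyclic FMXR, opposite ∠M+∠R]
2. ∠FXM = 25°  [same arc FM]
3. ∠MFX = 50°  [△FMX]
4. ∠FMR = 46°  [△FQM]

∠FMR = 46°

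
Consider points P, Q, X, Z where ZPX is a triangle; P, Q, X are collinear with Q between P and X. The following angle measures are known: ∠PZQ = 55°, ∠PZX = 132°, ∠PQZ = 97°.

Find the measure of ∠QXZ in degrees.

1. ∠QPZ = 28°  [△ZPQ]
2. ∠XPZ = 28°  [Q on ray PX]
3. ∠PXZ = 20°  [△ZPX]
4. ∠QXZ = 20°  [Q on ray XP]

∠QXZ = 20°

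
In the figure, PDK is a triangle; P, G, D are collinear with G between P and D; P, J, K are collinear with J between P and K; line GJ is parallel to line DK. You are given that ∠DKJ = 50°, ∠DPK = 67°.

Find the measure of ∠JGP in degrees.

∠JGP = 63°

1. ∠DKP = 50°  [J on ray KP]
2. ∠KDP = 63°  [△PDK]
3. ∠JGP = 63°  [GJ∥DK, corresponding at G]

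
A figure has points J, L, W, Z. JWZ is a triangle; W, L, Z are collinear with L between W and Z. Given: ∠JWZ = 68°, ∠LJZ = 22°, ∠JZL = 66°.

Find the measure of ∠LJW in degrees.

1. ∠JWL = 68°  [L on ray WZ]
2. ∠JLZ = 92°  [△JLZ]
3. ∠JLW = 88°  [linear pair at L on WZ]
4. ∠LJW = 24°  [△JWL]

∠LJW = 24°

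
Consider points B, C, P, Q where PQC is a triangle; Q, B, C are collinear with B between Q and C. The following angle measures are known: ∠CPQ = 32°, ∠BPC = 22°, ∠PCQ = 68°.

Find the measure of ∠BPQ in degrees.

∠BPQ = 10°

1. ∠CQP = 80°  [△PQC]
2. ∠BCP = 68°  [B on ray CQ]
3. ∠BQP = 80°  [B on ray QC]
4. ∠CBP = 90°  [△PBC]
5. ∠PBQ = 90°  [linear pair at B on QC]
6. ∠BPQ = 10°  [△PQB]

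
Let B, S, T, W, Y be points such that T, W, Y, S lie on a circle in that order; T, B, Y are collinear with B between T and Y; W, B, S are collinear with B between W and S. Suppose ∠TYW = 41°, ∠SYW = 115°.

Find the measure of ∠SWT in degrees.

1. ∠TSW = 41°  [same arc TW]
2. ∠STW = 65°  [cyclic TWYS, opposite ∠T+∠Y]
3. ∠SWT = 74°  [△TWS]

∠SWT = 74°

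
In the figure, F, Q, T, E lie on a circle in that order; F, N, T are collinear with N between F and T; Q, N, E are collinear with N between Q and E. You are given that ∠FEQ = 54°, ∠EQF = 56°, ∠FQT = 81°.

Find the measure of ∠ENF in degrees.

1. ∠ETF = 56°  [same arc FE]
2. ∠FET = 99°  [cyclic FQTE, opposite ∠Q+∠E]
3. ∠EFT = 25°  [△FTE]
4. ∠ENF = 101°  [△FNE]

∠ENF = 101°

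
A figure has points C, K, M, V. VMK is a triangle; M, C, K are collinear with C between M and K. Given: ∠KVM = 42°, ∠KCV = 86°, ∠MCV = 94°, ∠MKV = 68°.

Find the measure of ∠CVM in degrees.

1. ∠KMV = 70°  [△VMK]
2. ∠CMV = 70°  [C on ray MK]
3. ∠CVM = 16°  [△VMC]

∠CVM = 16°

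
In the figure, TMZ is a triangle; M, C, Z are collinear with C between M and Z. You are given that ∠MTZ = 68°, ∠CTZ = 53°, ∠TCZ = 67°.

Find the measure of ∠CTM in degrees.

∠CTM = 15°

1. ∠CZT = 60°  [△TCZ]
2. ∠MCT = 113°  [linear pair at C on MZ]
3. ∠MZT = 60°  [C on ray ZM]
4. ∠TMZ = 52°  [△TMZ]
5. ∠CMT = 52°  [C on ray MZ]
6. ∠CTM = 15°  [△TMC]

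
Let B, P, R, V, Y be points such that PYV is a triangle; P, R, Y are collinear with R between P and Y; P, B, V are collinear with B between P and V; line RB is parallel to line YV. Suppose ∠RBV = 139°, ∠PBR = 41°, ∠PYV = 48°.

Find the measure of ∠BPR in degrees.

1. ∠PVY = 41°  [RB∥YV, corresponding at B]
2. ∠VPY = 91°  [△PYV]
3. ∠BPR = 91°  [R on PY, B on PV]

∠BPR = 91°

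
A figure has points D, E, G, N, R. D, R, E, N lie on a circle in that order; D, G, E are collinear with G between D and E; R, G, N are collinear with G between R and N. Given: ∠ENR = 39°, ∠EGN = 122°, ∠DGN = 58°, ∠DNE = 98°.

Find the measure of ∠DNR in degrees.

1. ∠DEN = 19°  [△EGN]
2. ∠EDN = 63°  [△DEN]
3. ∠DNR = 59°  [△DGN]

∠DNR = 59°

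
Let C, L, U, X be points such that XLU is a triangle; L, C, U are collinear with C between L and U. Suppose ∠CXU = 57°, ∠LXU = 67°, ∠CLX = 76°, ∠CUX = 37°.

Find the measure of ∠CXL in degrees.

1. ∠UCX = 86°  [△XCU]
2. ∠LCX = 94°  [linear pair at C on LU]
3. ∠CXL = 10°  [△XLC]

∠CXL = 10°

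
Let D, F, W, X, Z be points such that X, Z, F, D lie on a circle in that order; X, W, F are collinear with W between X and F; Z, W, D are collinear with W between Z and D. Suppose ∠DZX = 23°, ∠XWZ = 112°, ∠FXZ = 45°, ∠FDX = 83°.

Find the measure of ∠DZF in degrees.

∠DZF = 74°

1. ∠DFX = 23°  [same arc XD]
2. ∠DXF = 74°  [△XFD]
3. ∠DZF = 74°  [same arc FD]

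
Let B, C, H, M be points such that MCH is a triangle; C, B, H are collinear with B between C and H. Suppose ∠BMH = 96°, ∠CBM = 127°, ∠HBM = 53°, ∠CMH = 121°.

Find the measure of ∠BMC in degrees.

1. ∠BHM = 31°  [△MBH]
2. ∠CHM = 31°  [B on ray HC]
3. ∠HCM = 28°  [△MCH]
4. ∠BCM = 28°  [B on ray CH]
5. ∠BMC = 25°  [△MCB]

∠BMC = 25°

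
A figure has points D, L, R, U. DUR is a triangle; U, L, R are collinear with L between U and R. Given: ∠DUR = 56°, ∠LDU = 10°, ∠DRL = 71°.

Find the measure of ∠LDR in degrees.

∠LDR = 43°

1. ∠DUL = 56°  [L on ray UR]
2. ∠DLU = 114°  [△DUL]
3. ∠DLR = 66°  [linear pair at L on UR]
4. ∠LDR = 43°  [△DLR]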